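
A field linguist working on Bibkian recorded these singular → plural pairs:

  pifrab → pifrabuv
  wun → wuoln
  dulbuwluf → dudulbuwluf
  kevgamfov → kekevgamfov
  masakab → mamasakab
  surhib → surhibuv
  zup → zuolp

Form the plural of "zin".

pifrab and masakab both end in -b yet inflect differently (pifrabuv, mamasakab), so the final letter is not what conditions the rule; the number of vowels is.
"zin" has 1 vowel. The stems with 1 vowel (wun → wuoln, zup → zuolp) insert -ol- after the first vowel.
The other patterns: stems with 2 vowels add -uv; stems with 3 vowels repeat the first consonant+vowel as a prefix.
So zin → zioln.

zioln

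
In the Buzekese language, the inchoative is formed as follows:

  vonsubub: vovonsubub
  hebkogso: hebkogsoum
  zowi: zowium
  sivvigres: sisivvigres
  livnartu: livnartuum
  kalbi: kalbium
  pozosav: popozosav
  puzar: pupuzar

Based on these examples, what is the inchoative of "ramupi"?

vonsubub and livnartu both have last vowel 'u' yet inflect differently (vovonsubub, livnartuum), so the last vowel is not what conditions the rule; whether the stem ends in a vowel or a consonant is.
"ramupi" ends in a vowel. The stems ending in a vowel (hebkogso → hebkogsoum, zowi → zowium, kalbi → kalbium) add -um.
So ramupi → ramupium.

ramupium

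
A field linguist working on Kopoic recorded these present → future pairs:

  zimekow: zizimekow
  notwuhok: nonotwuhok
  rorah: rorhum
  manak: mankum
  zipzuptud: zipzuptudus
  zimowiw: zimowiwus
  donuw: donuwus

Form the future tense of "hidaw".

"hidaw" has last vowel 'a'. The stems whose last vowel is 'a' (rorah → rorhum, manak → mankum) delete the last vowel and add -um.
So hidaw → hidwum.

hidwum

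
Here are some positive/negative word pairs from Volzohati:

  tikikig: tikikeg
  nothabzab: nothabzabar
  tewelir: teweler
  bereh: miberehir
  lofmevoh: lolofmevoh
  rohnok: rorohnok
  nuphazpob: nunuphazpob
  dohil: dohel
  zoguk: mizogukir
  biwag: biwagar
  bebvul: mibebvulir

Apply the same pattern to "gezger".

migezgerir

bereh and lofmevoh both end in -h yet inflect differently (miberehir, lolofmevoh), so the final letter is not what conditions the rule; the last vowel is.
"gezger" has last vowel 'e'. The one such stem in the data (bereh → miberehir) adds mi- … -ir around the stem, so the same rule applies.
The other patterns: stems whose last vowel is 'a' add -ar; stems whose last vowel is 'o' repeat the first consonant+vowel as a prefix; stems whose last vowel is 'i' change the last vowel to 'e'.
So gezger → migezgerir.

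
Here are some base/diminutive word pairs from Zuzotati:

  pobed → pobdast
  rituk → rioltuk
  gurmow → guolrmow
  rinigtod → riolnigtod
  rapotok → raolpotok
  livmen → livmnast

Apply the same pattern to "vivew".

vivwast

pobed and rinigtod both end in -d yet inflect differently (pobdast, riolnigtod), so the final letter is not what conditions the rule; the last vowel is.
"vivew" has last vowel 'e'. The stems whose last vowel is 'e' (livmen → livmnast, pobed → pobdast) delete the last vowel and add -ast.
So vivew → vivwast.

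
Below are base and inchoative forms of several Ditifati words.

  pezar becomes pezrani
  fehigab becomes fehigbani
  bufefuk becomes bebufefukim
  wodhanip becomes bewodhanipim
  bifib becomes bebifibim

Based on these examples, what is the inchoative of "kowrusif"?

bekowrusifim

fehigab and bifib both end in -b yet inflect differently (fehigbani, bebifibim), so the final letter is not what conditions the rule; the last vowel is.
"kowrusif" has last vowel 'i'. The stems whose last vowel is 'i' (wodhanip → bewodhanipim, bifib → bebifibim) add be- … -im around the stem.
So kowrusif → bekowrusifim.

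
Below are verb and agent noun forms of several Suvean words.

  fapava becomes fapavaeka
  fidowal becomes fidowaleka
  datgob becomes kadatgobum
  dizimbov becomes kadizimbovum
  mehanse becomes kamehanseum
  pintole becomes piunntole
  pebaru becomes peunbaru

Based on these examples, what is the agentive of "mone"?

"mone" begins with m-. The one such stem in the data (mehanse → kamehanseum) adds ka- … -um around the stem, so the same rule applies.
The other patterns: stems beginning with f- add -eka; stems beginning with p- insert -un- after the first vowel.
So mone → kamoneum.

kamoneum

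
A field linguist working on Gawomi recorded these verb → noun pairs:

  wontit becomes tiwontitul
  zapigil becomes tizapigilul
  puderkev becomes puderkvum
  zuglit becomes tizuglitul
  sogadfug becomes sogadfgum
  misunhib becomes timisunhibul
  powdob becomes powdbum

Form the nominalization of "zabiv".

tizabivul

misunhib and powdob both end in -b yet inflect differently (timisunhibul, powdbum), so the final letter is not what conditions the rule; the last vowel is.
"zabiv" has last vowel 'i'. The stems whose last vowel is 'i' (zapigil → tizapigilul, misunhib → timisunhibul, zuglit → tizuglitul) add ti- … -ul around the stem.
So zabiv → tizabivul.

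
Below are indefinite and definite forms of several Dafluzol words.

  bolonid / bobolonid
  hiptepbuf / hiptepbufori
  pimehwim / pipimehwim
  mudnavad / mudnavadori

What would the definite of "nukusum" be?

bolonid and mudnavad both end in -d yet inflect differently (bobolonid, mudnavadori), so the final letter is not what conditions the rule; the last vowel is.
"nukusum" has last vowel 'u'. The one such stem in the data (hiptepbuf → hiptepbufori) adds -ori, so the same rule applies.
So nukusum → nukusumori.

nukusumori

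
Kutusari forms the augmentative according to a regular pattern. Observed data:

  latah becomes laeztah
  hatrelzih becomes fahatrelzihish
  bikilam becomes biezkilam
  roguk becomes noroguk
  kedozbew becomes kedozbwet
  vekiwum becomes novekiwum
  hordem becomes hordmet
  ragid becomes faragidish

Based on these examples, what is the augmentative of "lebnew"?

bikilam and vekiwum both end in -m yet inflect differently (biezkilam, novekiwum), so the final letter is not what conditions the rule; the last vowel is.
"lebnew" has last vowel 'e'. The stems whose last vowel is 'e' (hordem → hordmet, kedozbew → kedozbwet) delete the last vowel and add -et.
So lebnew → lebnwet.

lebnwet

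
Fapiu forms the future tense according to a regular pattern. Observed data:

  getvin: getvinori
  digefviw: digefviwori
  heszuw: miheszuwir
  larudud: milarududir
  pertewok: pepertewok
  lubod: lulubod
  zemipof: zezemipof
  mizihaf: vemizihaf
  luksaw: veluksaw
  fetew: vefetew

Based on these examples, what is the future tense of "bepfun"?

digefviw and heszuw both end in -w yet inflect differently (digefviwori, miheszuwir), so the final letter is not what conditions the rule; the last vowel is.
"bepfun" has last vowel 'u'. The stems whose last vowel is 'u' (heszuw → miheszuwir, larudud → milarududir) add mi- … -ir around the stem.
The other patterns: stems whose last vowel is 'i' add -ori; stems whose last vowel is 'o' repeat the first consonant+vowel as a prefix; stems whose last vowel is 'a' or 'e' add the prefix ve-.
So bepfun → mibepfunir.

mibepfunir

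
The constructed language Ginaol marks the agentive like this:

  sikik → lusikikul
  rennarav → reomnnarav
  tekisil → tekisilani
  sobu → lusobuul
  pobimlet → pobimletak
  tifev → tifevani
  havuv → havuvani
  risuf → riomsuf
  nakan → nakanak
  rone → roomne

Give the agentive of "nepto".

tifev and rennarav both end in -v yet inflect differently (tifevani, reomnnarav), so the final letter is not what conditions the rule; the first letter is.
"nepto" begins with n-. The one such stem in the data (nakan → nakanak) adds -ak, so the same rule applies.
The other patterns: stems beginning with h- or t- add -ani; stems beginning with r- insert -om- after the first vowel; stems beginning with s- add lu- … -ul around the stem.
So nepto → neptoak.

neptoak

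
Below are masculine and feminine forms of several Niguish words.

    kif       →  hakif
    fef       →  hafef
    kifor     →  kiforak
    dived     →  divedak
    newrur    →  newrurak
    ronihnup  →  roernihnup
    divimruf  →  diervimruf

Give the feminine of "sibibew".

sierbibew

kif and divimruf both end in -f yet inflect differently (hakif, diervimruf), so the final letter is not what conditions the rule; the number of vowels is.
"sibibew" has 3 vowels. The stems with 3 vowels (ronihnup → roernihnup, divimruf → diervimruf) insert -er- after the first vowel.
The other patterns: stems with 1 vowel add the prefix ha-; stems with 2 vowels add -ak.
So sibibew → sierbibew.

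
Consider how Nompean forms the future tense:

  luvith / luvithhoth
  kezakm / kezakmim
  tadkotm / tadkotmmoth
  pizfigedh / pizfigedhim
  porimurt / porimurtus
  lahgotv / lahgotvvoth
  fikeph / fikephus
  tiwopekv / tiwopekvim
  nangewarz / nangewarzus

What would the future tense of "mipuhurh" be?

luvith and fikeph both end in -h yet inflect differently (luvithhoth, fikephus), so the final letter is not what conditions the rule; the second-to-last letter is.
"mipuhurh" has second-to-last letter 'r'. The stems whose second-to-last letter is 'r' (porimurt → porimurtus, nangewarz → nangewarzus) add -us.
So mipuhurh → mipuhurhus.

mipuhurhus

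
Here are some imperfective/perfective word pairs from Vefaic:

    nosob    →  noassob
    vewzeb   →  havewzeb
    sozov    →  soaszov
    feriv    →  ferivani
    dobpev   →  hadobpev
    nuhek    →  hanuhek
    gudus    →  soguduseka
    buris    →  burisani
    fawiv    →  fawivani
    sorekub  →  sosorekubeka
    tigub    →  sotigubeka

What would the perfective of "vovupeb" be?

tigub and vewzeb both end in -b yet inflect differently (sotigubeka, havewzeb), so the final letter is not what conditions the rule; the last vowel is.
"vovupeb" has last vowel 'e'. The stems whose last vowel is 'e' (nuhek → hanuhek, dobpev → hadobpev, vewzeb → havewzeb) add the prefix ha-.
So vovupeb → havovupeb.

havovupeb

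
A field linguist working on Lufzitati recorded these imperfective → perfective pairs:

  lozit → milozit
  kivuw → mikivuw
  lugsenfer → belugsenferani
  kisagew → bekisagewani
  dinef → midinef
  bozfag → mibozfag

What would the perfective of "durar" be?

midurar

kisagew and kivuw both end in -w yet inflect differently (bekisagewani, mikivuw), so the final letter is not what conditions the rule; the number of vowels is.
"durar" has 2 vowels. The stems with 2 vowels (dinef → midinef, kivuw → mikivuw, lozit → milozit) add the prefix mi-.
So durar → midurar.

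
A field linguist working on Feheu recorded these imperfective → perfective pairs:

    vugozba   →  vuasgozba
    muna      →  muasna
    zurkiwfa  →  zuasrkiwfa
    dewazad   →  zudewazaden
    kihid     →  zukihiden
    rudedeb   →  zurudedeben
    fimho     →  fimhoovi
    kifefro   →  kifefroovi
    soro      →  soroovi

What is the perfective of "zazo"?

zazoovi

vugozba and dewazad both have last vowel 'a' yet inflect differently (vuasgozba, zudewazaden), so the last vowel is not what conditions the rule; the final letter is.
"zazo" ends in -o. The stems ending in -o (fimho → fimhoovi, kifefro → kifefroovi, soro → soroovi) add -ovi.
So zazo → zazoovi.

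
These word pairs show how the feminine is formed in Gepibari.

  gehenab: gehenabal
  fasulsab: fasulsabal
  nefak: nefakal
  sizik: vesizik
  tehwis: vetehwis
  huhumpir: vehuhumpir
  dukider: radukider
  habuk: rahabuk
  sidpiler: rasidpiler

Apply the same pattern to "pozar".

pozaral

nefak and sizik both end in -k yet inflect differently (nefakal, vesizik), so the final letter is not what conditions the rule; the last vowel is.
"pozar" has last vowel 'a'. The stems whose last vowel is 'a' (gehenab → gehenabal, fasulsab → fasulsabal, nefak → nefakal) add -al.
The other patterns: stems whose last vowel is 'i' add the prefix ve-; stems whose last vowel is 'e' or 'u' add the prefix ra-.
So pozar → pozaral.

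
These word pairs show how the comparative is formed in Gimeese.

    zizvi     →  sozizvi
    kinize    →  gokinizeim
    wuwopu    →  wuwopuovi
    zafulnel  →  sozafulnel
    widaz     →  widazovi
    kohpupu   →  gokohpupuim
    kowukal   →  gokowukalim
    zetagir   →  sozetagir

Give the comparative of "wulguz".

wuwopu and kohpupu both end in -u yet inflect differently (wuwopuovi, gokohpupuim), so the final letter is not what conditions the rule; the first letter is.
"wulguz" begins with w-. The stems beginning with w- (wuwopu → wuwopuovi, widaz → widazovi) add -ovi.
So wulguz → wulguzovi.

wulguzovi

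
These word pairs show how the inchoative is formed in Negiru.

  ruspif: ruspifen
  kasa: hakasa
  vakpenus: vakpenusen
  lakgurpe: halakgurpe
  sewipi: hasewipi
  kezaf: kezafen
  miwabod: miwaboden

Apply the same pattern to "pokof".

kezaf and kasa both have last vowel 'a' yet inflect differently (kezafen, hakasa), so the last vowel is not what conditions the rule; whether the stem ends in a vowel or a consonant is.
"pokof" ends in a consonant. The stems ending in a consonant (vakpenus → vakpenusen, kezaf → kezafen, miwabod → miwaboden) add -en.
The other pattern: stems ending in a vowel add the prefix ha-.
So pokof → pokofen.

pokofen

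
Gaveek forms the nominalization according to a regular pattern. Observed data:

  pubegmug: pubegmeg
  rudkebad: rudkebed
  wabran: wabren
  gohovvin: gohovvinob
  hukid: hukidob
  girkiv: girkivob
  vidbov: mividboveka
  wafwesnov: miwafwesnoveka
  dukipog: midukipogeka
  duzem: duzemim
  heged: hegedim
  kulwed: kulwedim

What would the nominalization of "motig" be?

wabran and gohovvin both end in -n yet inflect differently (wabren, gohovvinob), so the final letter is not what conditions the rule; the last vowel is.
"motig" has last vowel 'i'. The stems whose last vowel is 'i' (gohovvin → gohovvinob, hukid → hukidob, girkiv → girkivob) add -ob.
The other patterns: stems whose last vowel is 'a' or 'u' change the last vowel to 'e'; stems whose last vowel is 'o' add mi- … -eka around the stem; stems whose last vowel is 'e' add -im.
So motig → motigob.

motigob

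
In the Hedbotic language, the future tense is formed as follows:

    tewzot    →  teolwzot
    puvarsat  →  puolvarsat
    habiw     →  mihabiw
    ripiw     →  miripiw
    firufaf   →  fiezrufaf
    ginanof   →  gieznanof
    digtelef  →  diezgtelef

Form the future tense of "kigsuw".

puvarsat and firufaf both have last vowel 'a' yet inflect differently (puolvarsat, fiezrufaf), so the last vowel is not what conditions the rule; the final letter is.
"kigsuw" ends in -w. The stems ending in -w (habiw → mihabiw, ripiw → miripiw) add the prefix mi-.
The other patterns: stems ending in -t insert -ol- after the first vowel; stems ending in -f insert -ez- after the first vowel.
So kigsuw → mikigsuw.

mikigsuw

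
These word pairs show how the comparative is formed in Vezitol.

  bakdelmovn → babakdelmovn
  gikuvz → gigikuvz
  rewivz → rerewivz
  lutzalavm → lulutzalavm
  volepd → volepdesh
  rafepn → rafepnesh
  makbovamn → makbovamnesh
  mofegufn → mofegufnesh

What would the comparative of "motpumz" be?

"motpumz" has second-to-last letter 'm'. The one such stem in the data (makbovamn → makbovamnesh) adds -esh, so the same rule applies.
The other pattern: stems whose second-to-last letter is 'v' repeat the first consonant+vowel as a prefix.
So motpumz → motpumzesh.

motpumzesh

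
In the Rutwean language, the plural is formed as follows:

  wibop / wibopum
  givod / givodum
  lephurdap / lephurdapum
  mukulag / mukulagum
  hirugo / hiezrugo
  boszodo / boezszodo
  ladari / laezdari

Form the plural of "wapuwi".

wibop and hirugo both have last vowel 'o' yet inflect differently (wibopum, hiezrugo), so the last vowel is not what conditions the rule; whether the stem ends in a vowel or a consonant is.
"wapuwi" ends in a vowel. The stems ending in a vowel (hirugo → hiezrugo, boszodo → boezszodo, ladari → laezdari) insert -ez- after the first vowel.
The other pattern: stems ending in a consonant add -um.
So wapuwi → waezpuwi.

waezpuwi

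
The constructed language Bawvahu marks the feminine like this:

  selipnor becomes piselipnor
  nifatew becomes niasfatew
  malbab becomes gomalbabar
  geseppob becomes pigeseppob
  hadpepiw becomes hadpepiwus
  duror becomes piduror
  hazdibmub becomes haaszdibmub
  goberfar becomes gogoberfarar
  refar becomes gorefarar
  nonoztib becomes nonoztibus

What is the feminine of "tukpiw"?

tukpiwus

malbab and nonoztib both end in -b yet inflect differently (gomalbabar, nonoztibus), so the final letter is not what conditions the rule; the last vowel is.
"tukpiw" has last vowel 'i'. The stems whose last vowel is 'i' (nonoztib → nonoztibus, hadpepiw → hadpepiwus) add -us.
So tukpiw → tukpiwus.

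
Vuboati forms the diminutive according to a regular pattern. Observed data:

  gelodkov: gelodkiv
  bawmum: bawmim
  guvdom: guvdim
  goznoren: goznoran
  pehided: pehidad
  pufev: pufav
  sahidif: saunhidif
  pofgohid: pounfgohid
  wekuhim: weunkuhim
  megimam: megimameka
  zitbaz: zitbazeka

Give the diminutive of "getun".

gelodkov and pufev both end in -v yet inflect differently (gelodkiv, pufav), so the final letter is not what conditions the rule; the last vowel is.
"getun" has last vowel 'u'. The one such stem in the data (bawmum → bawmim) changes the last vowel to 'i' (as do gelodkov, guvdom), so the same rule applies.
The other patterns: stems whose last vowel is 'e' change the last vowel to 'a'; stems whose last vowel is 'i' insert -un- after the first vowel; stems whose last vowel is 'a' add -eka.
So getun → getin.

getin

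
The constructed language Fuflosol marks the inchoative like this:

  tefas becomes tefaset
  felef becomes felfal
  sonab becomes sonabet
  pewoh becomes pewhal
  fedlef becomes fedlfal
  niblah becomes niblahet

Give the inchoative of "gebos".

gebsal

niblah and pewoh both end in -h yet inflect differently (niblahet, pewhal), so the final letter is not what conditions the rule; the last vowel is.
"gebos" has last vowel 'o'. The one such stem in the data (pewoh → pewhal) deletes the last vowel and adds -al (as do fedlef, felef), so the same rule applies.
So gebos → gebsal.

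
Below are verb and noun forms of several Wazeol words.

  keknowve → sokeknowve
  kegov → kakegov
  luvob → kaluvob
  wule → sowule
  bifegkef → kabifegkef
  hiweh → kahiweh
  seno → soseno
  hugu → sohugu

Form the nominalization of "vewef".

"vewef" ends in a consonant. The stems ending in a consonant (kegov → kakegov, hiweh → kahiweh, bifegkef → kabifegkef) add the prefix ka-.
The other pattern: stems ending in a vowel add the prefix so-.
So vewef → kavewef.

kavewef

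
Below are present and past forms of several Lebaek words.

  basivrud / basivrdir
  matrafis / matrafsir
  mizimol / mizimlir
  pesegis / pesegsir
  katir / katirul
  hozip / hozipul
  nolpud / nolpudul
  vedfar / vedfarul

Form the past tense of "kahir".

basivrud and nolpud both end in -d yet inflect differently (basivrdir, nolpudul), so the final letter is not what conditions the rule; the number of vowels is.
"kahir" has 2 vowels. The stems with 2 vowels (katir → katirul, hozip → hozipul, nolpud → nolpudul) add -ul.
So kahir → kahirul.

kahirul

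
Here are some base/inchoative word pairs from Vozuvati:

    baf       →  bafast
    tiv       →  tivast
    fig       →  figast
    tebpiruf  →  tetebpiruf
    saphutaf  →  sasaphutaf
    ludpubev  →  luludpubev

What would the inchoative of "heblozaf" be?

baf and tebpiruf both end in -f yet inflect differently (bafast, tetebpiruf), so the final letter is not what conditions the rule; the number of vowels is.
"heblozaf" has 3 vowels. The stems with 3 vowels (tebpiruf → tetebpiruf, saphutaf → sasaphutaf, ludpubev → luludpubev) repeat the first consonant+vowel as a prefix.
The other pattern: stems with 1 vowel add -ast.
So heblozaf → heheblozaf.

heheblozaf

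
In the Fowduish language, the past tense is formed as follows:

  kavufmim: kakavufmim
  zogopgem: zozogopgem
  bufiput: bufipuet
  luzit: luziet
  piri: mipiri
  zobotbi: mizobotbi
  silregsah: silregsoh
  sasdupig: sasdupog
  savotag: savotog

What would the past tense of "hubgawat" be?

kavufmim and luzit both have last vowel 'i' yet inflect differently (kakavufmim, luziet), so the last vowel is not what conditions the rule; the final letter is.
"hubgawat" ends in -t. The stems ending in -t (bufiput → bufipuet, luzit → luziet) drop the final letter and add -et.
So hubgawat → hubgawaet.

hubgawaet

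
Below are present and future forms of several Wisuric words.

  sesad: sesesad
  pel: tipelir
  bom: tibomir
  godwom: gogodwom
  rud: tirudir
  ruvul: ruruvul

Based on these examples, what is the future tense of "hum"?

pel and ruvul both end in -l yet inflect differently (tipelir, ruruvul), so the final letter is not what conditions the rule; the number of vowels is.
"hum" has 1 vowel. The stems with 1 vowel (rud → tirudir, pel → tipelir, bom → tibomir) add ti- … -ir around the stem.
So hum → tihumir.

tihumir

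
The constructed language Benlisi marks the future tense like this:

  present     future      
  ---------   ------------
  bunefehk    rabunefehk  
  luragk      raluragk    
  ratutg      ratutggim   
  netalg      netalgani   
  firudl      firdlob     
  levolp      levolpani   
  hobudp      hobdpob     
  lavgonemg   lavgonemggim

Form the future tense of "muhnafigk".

levolp and hobudp both end in -p yet inflect differently (levolpani, hobdpob), so the final letter is not what conditions the rule; the second-to-last letter is.
"muhnafigk" has second-to-last letter 'g'. The one such stem in the data (luragk → raluragk) adds the prefix ra-, so the same rule applies.
The other patterns: stems whose second-to-last letter is 'l' add -ani; stems whose second-to-last letter is 'd' delete the last vowel and add -ob; stems whose second-to-last letter is 'm' or 't' double the final consonant and add -im.
So muhnafigk → ramuhnafigk.

ramuhnafigk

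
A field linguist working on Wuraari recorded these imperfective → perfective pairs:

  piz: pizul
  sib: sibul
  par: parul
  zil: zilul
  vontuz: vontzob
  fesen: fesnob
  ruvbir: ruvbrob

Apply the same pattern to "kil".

kilul

"kil" has 1 vowel. The stems with 1 vowel (piz → pizul, sib → sibul, par → parul) add -ul.
The other pattern: stems with 2 vowels delete the last vowel and add -ob.
So kil → kilul.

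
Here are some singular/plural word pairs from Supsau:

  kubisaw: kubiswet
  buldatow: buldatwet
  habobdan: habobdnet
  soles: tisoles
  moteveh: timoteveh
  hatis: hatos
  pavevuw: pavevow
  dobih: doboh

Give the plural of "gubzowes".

tigubzowes

soles and hatis both end in -s yet inflect differently (tisoles, hatos), so the final letter is not what conditions the rule; the last vowel is.
"gubzowes" has last vowel 'e'. The stems whose last vowel is 'e' (soles → tisoles, moteveh → timoteveh) add the prefix ti-.
The other patterns: stems whose last vowel is 'a' or 'o' delete the last vowel and add -et; stems whose last vowel is 'i' or 'u' change the last vowel to 'o'.
So gubzowes → tigubzowes.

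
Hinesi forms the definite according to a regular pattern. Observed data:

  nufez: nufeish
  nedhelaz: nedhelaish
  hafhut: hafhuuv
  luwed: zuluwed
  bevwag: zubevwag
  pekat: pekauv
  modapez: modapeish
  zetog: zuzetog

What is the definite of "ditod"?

zuditod

pekat and nedhelaz both have last vowel 'a' yet inflect differently (pekauv, nedhelaish), so the last vowel is not what conditions the rule; the final letter is.
"ditod" ends in -d. The one such stem in the data (luwed → zuluwed) adds the prefix zu-, so the same rule applies.
So ditod → zuditod.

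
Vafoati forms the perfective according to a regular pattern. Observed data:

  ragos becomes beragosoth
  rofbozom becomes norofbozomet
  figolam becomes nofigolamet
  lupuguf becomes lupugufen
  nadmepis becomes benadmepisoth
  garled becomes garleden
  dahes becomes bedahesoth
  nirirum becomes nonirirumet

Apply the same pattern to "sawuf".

sawufen

"sawuf" ends in -f. The one such stem in the data (lupuguf → lupugufen) adds -en, so the same rule applies.
The other patterns: stems ending in -s add be- … -oth around the stem; stems ending in -m add no- … -et around the stem.
So sawuf → sawufen.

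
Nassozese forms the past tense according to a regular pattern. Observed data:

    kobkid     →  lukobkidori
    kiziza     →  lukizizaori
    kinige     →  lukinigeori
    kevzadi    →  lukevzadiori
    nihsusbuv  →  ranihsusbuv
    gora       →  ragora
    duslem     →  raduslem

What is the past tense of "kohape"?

lukohapeori

"kohape" begins with k-. The stems beginning with k- (kobkid → lukobkidori, kiziza → lukizizaori, kinige → lukinigeori) add lu- … -ori around the stem.
The other pattern: stems beginning with d-, g- or n- add the prefix ra-.
So kohape → lukohapeori.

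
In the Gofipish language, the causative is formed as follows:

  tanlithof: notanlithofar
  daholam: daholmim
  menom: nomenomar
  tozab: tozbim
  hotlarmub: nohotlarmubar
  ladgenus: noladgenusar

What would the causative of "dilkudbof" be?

nodilkudbofar

"dilkudbof" has last vowel 'o'. The stems whose last vowel is 'o' (menom → nomenomar, tanlithof → notanlithofar) add no- … -ar around the stem.
The other pattern: stems whose last vowel is 'a' delete the last vowel and add -im.
So dilkudbof → nodilkudbofar.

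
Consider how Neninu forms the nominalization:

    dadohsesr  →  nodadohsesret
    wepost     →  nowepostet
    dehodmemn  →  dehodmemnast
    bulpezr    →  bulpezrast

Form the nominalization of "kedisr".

dadohsesr and bulpezr both end in -r yet inflect differently (nodadohsesret, bulpezrast), so the final letter is not what conditions the rule; the second-to-last letter is.
"kedisr" has second-to-last letter 's'. The stems whose second-to-last letter is 's' (dadohsesr → nodadohsesret, wepost → nowepostet) add no- … -et around the stem.
So kedisr → nokedisret.

nokedisret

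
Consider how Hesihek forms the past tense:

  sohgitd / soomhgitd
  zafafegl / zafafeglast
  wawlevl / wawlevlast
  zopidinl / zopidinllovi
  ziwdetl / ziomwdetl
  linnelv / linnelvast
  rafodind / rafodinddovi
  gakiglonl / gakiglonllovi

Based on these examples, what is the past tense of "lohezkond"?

lohezkonddovi

"lohezkond" has second-to-last letter 'n'. The stems whose second-to-last letter is 'n' (rafodind → rafodinddovi, gakiglonl → gakiglonllovi, zopidinl → zopidinllovi) double the final consonant and add -ovi.
So lohezkond → lohezkonddovi.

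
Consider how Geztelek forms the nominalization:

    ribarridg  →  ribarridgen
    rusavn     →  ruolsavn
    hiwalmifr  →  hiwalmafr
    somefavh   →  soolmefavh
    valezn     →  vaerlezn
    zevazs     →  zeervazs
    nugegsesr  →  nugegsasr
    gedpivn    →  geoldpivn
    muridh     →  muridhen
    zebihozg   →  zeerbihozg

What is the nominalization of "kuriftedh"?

"kuriftedh" has second-to-last letter 'd'. The stems whose second-to-last letter is 'd' (muridh → muridhen, ribarridg → ribarridgen) add -en.
So kuriftedh → kuriftedhen.

kuriftedhen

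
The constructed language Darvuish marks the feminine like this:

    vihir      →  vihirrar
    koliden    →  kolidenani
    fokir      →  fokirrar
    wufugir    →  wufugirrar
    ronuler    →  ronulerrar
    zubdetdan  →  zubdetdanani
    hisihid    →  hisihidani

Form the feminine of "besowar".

besowarrar

wufugir and hisihid both have last vowel 'i' yet inflect differently (wufugirrar, hisihidani), so the last vowel is not what conditions the rule; the final letter is.
"besowar" ends in -r. The stems ending in -r (ronuler → ronulerrar, wufugir → wufugirrar, fokir → fokirrar) double the final consonant and add -ar.
The other pattern: stems ending in -d or -n add -ani.
So besowar → besowarrar.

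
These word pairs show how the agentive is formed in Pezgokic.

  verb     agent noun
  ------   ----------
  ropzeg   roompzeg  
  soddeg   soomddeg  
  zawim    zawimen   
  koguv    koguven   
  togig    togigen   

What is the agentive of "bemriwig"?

ropzeg and togig both end in -g yet inflect differently (roompzeg, togigen), so the final letter is not what conditions the rule; the last vowel is.
"bemriwig" has last vowel 'i'. The stems whose last vowel is 'i' (zawim → zawimen, togig → togigen) add -en.
The other pattern: stems whose last vowel is 'e' insert -om- after the first vowel.
So bemriwig → bemriwigen.

bemriwigen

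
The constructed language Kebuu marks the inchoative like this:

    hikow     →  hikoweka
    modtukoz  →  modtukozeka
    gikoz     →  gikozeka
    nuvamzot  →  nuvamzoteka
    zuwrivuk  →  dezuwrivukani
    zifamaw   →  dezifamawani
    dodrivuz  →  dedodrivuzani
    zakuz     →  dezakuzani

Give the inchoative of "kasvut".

"kasvut" has last vowel 'u'. The stems whose last vowel is 'u' (zuwrivuk → dezuwrivukani, dodrivuz → dedodrivuzani, zakuz → dezakuzani) add de- … -ani around the stem.
So kasvut → dekasvutani.

dekasvutani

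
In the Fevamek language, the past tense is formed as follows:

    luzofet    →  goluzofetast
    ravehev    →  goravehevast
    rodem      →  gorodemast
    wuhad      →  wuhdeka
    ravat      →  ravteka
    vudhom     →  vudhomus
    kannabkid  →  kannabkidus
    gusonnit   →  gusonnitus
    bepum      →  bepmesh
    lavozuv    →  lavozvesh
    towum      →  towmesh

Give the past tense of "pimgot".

pimgotus

luzofet and ravat both end in -t yet inflect differently (goluzofetast, ravteka), so the final letter is not what conditions the rule; the last vowel is.
"pimgot" has last vowel 'o'. The one such stem in the data (vudhom → vudhomus) adds -us, so the same rule applies.
The other patterns: stems whose last vowel is 'e' add go- … -ast around the stem; stems whose last vowel is 'a' delete the last vowel and add -eka; stems whose last vowel is 'u' delete the last vowel and add -esh.
So pimgot → pimgotus.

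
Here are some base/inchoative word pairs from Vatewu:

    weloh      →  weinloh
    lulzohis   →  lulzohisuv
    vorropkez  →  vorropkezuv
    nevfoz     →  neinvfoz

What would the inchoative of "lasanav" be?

vorropkez and nevfoz both end in -z yet inflect differently (vorropkezuv, neinvfoz), so the final letter is not what conditions the rule; the number of vowels is.
"lasanav" has 3 vowels. The stems with 3 vowels (vorropkez → vorropkezuv, lulzohis → lulzohisuv) add -uv.
The other pattern: stems with 2 vowels insert -in- after the first vowel.
So lasanav → lasanavuv.

lasanavuv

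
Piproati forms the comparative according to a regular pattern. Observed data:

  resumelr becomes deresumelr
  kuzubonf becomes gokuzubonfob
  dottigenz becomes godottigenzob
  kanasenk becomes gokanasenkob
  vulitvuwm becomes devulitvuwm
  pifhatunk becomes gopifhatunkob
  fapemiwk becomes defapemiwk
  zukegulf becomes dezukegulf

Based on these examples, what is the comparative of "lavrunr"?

golavrunrob

kuzubonf and zukegulf both end in -f yet inflect differently (gokuzubonfob, dezukegulf), so the final letter is not what conditions the rule; the second-to-last letter is.
"lavrunr" has second-to-last letter 'n'. The stems whose second-to-last letter is 'n' (kanasenk → gokanasenkob, pifhatunk → gopifhatunkob, kuzubonf → gokuzubonfob) add go- … -ob around the stem.
The other pattern: stems whose second-to-last letter is 'l' or 'w' add the prefix de-.
So lavrunr → golavrunrob.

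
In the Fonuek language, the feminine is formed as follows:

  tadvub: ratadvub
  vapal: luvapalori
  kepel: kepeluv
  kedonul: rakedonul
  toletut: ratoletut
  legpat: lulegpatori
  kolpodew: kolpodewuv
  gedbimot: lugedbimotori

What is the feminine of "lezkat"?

kedonul and kepel both end in -l yet inflect differently (rakedonul, kepeluv), so the final letter is not what conditions the rule; the last vowel is.
"lezkat" has last vowel 'a'. The stems whose last vowel is 'a' (vapal → luvapalori, legpat → lulegpatori) add lu- … -ori around the stem.
So lezkat → lulezkatori.

lulezkatori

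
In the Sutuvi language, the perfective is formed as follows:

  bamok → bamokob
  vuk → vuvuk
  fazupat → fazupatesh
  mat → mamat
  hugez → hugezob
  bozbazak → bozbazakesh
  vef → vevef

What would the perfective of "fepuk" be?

fepukob

"fepuk" has 2 vowels. The stems with 2 vowels (hugez → hugezob, bamok → bamokob) add -ob.
So fepuk → fepukob.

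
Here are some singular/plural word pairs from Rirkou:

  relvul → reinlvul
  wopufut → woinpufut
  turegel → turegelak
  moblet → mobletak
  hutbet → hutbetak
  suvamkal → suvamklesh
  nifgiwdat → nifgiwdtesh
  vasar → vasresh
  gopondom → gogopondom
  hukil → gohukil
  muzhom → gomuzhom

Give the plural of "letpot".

goletpot

relvul and turegel both end in -l yet inflect differently (reinlvul, turegelak), so the final letter is not what conditions the rule; the last vowel is.
"letpot" has last vowel 'o'. The stems whose last vowel is 'o' (gopondom → gogopondom, muzhom → gomuzhom) add the prefix go-.
The other patterns: stems whose last vowel is 'u' insert -in- after the first vowel; stems whose last vowel is 'e' add -ak; stems whose last vowel is 'a' delete the last vowel and add -esh.
So letpot → goletpot.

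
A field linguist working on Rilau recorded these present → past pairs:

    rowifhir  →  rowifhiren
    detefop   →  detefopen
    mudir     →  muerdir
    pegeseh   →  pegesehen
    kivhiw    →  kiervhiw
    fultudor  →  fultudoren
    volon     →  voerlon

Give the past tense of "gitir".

mudir and fultudor both end in -r yet inflect differently (muerdir, fultudoren), so the final letter is not what conditions the rule; the number of vowels is.
"gitir" has 2 vowels. The stems with 2 vowels (mudir → muerdir, volon → voerlon, kivhiw → kiervhiw) insert -er- after the first vowel.
The other pattern: stems with 3 vowels add -en.
So gitir → giertir.

giertir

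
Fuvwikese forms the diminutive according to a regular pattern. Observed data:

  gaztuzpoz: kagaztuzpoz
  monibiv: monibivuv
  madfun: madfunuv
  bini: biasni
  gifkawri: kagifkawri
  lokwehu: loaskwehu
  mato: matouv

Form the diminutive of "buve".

buasve

gifkawri and bini both end in -i yet inflect differently (kagifkawri, biasni), so the final letter is not what conditions the rule; the first letter is.
"buve" begins with b-. The one such stem in the data (bini → biasni) inserts -as- after the first vowel (as does lokwehu), so the same rule applies.
The other patterns: stems beginning with m- add -uv; stems beginning with g- add the prefix ka-.
So buve → buasve.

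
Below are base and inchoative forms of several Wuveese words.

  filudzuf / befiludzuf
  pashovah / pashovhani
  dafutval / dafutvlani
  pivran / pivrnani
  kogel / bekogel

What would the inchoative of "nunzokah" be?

"nunzokah" has last vowel 'a'. The stems whose last vowel is 'a' (pashovah → pashovhani, dafutval → dafutvlani, pivran → pivrnani) delete the last vowel and add -ani.
The other pattern: stems whose last vowel is 'e' or 'u' add the prefix be-.
So nunzokah → nunzokhani.

nunzokhani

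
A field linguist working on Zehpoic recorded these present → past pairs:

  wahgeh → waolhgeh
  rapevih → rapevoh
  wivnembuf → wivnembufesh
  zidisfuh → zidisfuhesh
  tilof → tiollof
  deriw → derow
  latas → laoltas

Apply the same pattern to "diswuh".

diswuhesh

zidisfuh and rapevih both end in -h yet inflect differently (zidisfuhesh, rapevoh), so the final letter is not what conditions the rule; the last vowel is.
"diswuh" has last vowel 'u'. The stems whose last vowel is 'u' (wivnembuf → wivnembufesh, zidisfuh → zidisfuhesh) add -esh.
The other patterns: stems whose last vowel is 'i' change the last vowel to 'o'; stems whose last vowel is 'a', 'e' or 'o' insert -ol- after the first vowel.
So diswuh → diswuhesh.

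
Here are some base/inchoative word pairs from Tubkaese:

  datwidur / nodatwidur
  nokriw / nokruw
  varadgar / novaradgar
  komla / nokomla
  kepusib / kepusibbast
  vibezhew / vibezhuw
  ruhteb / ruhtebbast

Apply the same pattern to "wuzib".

wuzibbast

ruhteb and vibezhew both have last vowel 'e' yet inflect differently (ruhtebbast, vibezhuw), so the last vowel is not what conditions the rule; the final letter is.
"wuzib" ends in -b. The stems ending in -b (kepusib → kepusibbast, ruhteb → ruhtebbast) double the final consonant and add -ast.
So wuzib → wuzibbast.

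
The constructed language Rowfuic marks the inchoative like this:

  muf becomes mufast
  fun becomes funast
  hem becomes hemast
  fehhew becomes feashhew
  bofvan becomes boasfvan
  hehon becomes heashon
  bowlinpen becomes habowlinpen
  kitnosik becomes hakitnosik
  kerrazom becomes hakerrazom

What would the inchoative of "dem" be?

demast

"dem" has 1 vowel. The stems with 1 vowel (muf → mufast, fun → funast, hem → hemast) add -ast.
So dem → demast.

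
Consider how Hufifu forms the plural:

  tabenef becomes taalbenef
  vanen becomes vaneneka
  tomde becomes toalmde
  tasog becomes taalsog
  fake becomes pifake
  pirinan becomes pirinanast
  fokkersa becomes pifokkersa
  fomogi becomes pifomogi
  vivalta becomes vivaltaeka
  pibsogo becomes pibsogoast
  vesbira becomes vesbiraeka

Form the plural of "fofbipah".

pifofbipah

fokkersa and vesbira both end in -a yet inflect differently (pifokkersa, vesbiraeka), so the final letter is not what conditions the rule; the first letter is.
"fofbipah" begins with f-. The stems beginning with f- (fokkersa → pifokkersa, fake → pifake, fomogi → pifomogi) add the prefix pi-.
The other patterns: stems beginning with v- add -eka; stems beginning with t- insert -al- after the first vowel; stems beginning with p- add -ast.
So fofbipah → pifofbipah.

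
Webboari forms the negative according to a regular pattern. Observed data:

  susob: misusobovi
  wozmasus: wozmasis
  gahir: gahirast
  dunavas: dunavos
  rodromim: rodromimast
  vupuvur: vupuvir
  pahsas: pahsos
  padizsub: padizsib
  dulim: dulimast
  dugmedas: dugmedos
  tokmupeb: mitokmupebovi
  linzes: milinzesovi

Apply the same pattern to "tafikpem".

mitafikpemovi

linzes and pahsas both end in -s yet inflect differently (milinzesovi, pahsos), so the final letter is not what conditions the rule; the last vowel is.
"tafikpem" has last vowel 'e'. The stems whose last vowel is 'e' (tokmupeb → mitokmupebovi, linzes → milinzesovi) add mi- … -ovi around the stem.
So tafikpem → mitafikpemovi.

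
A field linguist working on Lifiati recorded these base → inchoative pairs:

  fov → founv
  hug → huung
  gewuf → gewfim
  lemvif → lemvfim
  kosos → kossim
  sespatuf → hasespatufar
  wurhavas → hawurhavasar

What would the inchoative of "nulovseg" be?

"nulovseg" has 3 vowels. The stems with 3 vowels (sespatuf → hasespatufar, wurhavas → hawurhavasar) add ha- … -ar around the stem.
The other patterns: stems with 1 vowel insert -un- after the first vowel; stems with 2 vowels delete the last vowel and add -im.
So nulovseg → hanulovsegar.

hanulovsegar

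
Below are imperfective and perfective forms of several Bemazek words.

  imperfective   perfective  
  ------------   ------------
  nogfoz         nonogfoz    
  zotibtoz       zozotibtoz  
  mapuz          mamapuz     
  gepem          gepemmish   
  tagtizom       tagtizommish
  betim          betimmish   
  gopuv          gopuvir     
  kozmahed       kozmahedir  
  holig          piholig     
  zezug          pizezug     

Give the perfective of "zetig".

nogfoz and tagtizom both have last vowel 'o' yet inflect differently (nonogfoz, tagtizommish), so the last vowel is not what conditions the rule; the final letter is.
"zetig" ends in -g. The stems ending in -g (holig → piholig, zezug → pizezug) add the prefix pi-.
The other patterns: stems ending in -z repeat the first consonant+vowel as a prefix; stems ending in -m double the final consonant and add -ish; stems ending in -d or -v add -ir.
So zetig → pizetig.

pizetig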